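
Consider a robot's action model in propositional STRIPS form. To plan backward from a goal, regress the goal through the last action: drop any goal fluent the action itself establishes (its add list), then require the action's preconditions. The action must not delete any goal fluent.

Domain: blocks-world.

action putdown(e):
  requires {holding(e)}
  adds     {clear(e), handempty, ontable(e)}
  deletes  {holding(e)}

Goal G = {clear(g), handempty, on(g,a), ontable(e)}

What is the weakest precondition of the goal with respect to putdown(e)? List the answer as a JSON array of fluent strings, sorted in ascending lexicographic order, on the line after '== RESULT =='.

Regress:
  G ∩ del = {}  (empty — regression defined)
  G \ add = {clear(g), handempty, on(g,a), ontable(e)} \ {clear(e), handempty, ontable(e)} = {clear(g), on(g,a)}
  ∪ pre   = {clear(g), on(g,a)} ∪ {holding(e)}
          = {clear(g), holding(e), on(g,a)}

== RESULT ==
["clear(g)", "holding(e)", "on(g,a)"]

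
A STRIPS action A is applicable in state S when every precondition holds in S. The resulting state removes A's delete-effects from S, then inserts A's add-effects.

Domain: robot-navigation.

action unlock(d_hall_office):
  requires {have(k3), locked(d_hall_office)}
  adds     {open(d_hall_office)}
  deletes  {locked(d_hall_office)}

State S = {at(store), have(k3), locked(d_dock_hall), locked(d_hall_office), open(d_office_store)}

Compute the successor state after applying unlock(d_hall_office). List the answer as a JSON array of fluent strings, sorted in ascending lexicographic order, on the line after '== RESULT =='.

Compute (S \ del) ∪ add:
  pre ⊆ S: {have(k3), locked(d_hall_office)} ⊆ S  — applicable
  S \ del = {at(store), have(k3), locked(d_dock_hall), open(d_office_store)}
  ∪ add   = {at(store), have(k3), locked(d_dock_hall), open(d_hall_office), open(d_office_store)}

== RESULT ==
["at(store)", "have(k3)", "locked(d_dock_hall)", "open(d_hall_office)", "open(d_office_store)"]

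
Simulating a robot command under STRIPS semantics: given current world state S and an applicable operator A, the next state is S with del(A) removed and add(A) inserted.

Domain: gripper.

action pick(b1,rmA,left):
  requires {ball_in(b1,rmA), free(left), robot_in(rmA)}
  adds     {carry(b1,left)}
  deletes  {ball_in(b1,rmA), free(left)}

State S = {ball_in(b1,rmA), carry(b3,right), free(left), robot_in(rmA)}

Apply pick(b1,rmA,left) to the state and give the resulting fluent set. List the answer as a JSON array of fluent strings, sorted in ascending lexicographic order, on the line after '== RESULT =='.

Progress:
  pre ⊆ S: {ball_in(b1,rmA), free(left), robot_in(rmA)} ⊆ S  — applicable
  S \ del = {carry(b3,right), robot_in(rmA)}
  ∪ add   = {carry(b1,left), carry(b3,right), robot_in(rmA)}

== RESULT ==
["carry(b1,left)", "carry(b3,right)", "robot_in(rmA)"]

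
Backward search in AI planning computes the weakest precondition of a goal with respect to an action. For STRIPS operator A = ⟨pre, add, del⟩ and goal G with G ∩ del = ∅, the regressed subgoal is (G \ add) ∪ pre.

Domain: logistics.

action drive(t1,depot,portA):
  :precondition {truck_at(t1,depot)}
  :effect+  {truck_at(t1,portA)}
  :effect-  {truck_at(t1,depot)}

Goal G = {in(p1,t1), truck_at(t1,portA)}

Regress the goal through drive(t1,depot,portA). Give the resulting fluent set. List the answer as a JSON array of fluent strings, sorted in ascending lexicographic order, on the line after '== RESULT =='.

Compute (G \ add) ∪ pre:
  G ∩ del = {}  (empty — regression defined)
  G \ add = {in(p1,t1), truck_at(t1,portA)} \ {truck_at(t1,portA)} = {in(p1,t1)}
  ∪ pre   = {in(p1,t1)} ∪ {truck_at(t1,depot)}
          = {in(p1,t1), truck_at(t1,depot)}

== RESULT ==
["in(p1,t1)", "truck_at(t1,depot)"]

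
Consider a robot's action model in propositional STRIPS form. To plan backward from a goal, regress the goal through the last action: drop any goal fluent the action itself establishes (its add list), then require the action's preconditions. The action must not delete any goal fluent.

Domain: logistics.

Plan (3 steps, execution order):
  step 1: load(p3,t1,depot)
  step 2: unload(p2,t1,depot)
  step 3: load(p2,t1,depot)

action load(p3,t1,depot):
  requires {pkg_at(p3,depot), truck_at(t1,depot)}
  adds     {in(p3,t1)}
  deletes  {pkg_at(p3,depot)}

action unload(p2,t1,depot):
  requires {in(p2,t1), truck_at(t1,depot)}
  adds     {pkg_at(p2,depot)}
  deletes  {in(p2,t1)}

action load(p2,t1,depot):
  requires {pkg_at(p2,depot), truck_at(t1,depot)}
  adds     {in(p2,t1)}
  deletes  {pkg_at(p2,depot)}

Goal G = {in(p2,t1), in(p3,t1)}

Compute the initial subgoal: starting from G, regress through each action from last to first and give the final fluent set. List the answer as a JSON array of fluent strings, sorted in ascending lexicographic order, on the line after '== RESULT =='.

Work backward from the goal:
  through step 3 (load(p2,t1,depot)): drop {in(p2,t1)}, keep {in(p3,t1)}, require {pkg_at(p2,depot), truck_at(t1,depot)}
    → {in(p3,t1), pkg_at(p2,depot), truck_at(t1,depot)}
  through step 2 (unload(p2,t1,depot)): drop {pkg_at(p2,depot)}, keep {in(p3,t1), truck_at(t1,depot)}, require {in(p2,t1), truck_at(t1,depot)}
    → {in(p2,t1), in(p3,t1), truck_at(t1,depot)}
  through step 1 (load(p3,t1,depot)): drop {in(p3,t1)}, keep {in(p2,t1), truck_at(t1,depot)}, require {pkg_at(p3,depot), truck_at(t1,depot)}
    → {in(p2,t1), pkg_at(p3,depot), truck_at(t1,depot)}

== RESULT ==
["in(p2,t1)", "pkg_at(p3,depot)", "truck_at(t1,depot)"]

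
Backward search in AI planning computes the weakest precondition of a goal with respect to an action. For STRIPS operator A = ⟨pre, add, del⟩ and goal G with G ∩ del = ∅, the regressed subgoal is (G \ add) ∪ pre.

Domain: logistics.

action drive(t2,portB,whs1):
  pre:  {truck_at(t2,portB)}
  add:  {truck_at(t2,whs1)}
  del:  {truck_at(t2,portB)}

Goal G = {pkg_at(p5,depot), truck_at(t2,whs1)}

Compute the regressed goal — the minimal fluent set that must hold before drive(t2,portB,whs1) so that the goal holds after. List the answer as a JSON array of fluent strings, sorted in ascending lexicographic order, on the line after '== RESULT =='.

Compute (G \ add) ∪ pre:
  G ∩ del = {}  (empty — regression defined)
  G \ add = {pkg_at(p5,depot), truck_at(t2,whs1)} \ {truck_at(t2,whs1)} = {pkg_at(p5,depot)}
  ∪ pre   = {pkg_at(p5,depot)} ∪ {truck_at(t2,portB)}
          = {pkg_at(p5,depot), truck_at(t2,portB)}

== RESULT ==
["pkg_at(p5,depot)", "truck_at(t2,portB)"]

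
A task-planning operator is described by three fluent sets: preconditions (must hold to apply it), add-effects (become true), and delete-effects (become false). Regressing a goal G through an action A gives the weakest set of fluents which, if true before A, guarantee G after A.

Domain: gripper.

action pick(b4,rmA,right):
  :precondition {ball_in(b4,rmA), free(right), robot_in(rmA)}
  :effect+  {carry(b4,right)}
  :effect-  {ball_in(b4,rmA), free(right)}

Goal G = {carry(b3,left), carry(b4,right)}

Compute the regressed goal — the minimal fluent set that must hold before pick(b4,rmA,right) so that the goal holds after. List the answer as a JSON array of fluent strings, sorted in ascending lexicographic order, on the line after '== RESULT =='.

Compute (G \ add) ∪ pre:
  G ∩ del = {}  (empty — regression defined)
  G \ add = {carry(b3,left), carry(b4,right)} \ {carry(b4,right)} = {carry(b3,left)}
  ∪ pre   = {carry(b3,left)} ∪ {ball_in(b4,rmA), free(right), robot_in(rmA)}
          = {ball_in(b4,rmA), carry(b3,left), free(right), robot_in(rmA)}

== RESULT ==
["ball_in(b4,rmA)", "carry(b3,left)", "free(right)", "robot_in(rmA)"]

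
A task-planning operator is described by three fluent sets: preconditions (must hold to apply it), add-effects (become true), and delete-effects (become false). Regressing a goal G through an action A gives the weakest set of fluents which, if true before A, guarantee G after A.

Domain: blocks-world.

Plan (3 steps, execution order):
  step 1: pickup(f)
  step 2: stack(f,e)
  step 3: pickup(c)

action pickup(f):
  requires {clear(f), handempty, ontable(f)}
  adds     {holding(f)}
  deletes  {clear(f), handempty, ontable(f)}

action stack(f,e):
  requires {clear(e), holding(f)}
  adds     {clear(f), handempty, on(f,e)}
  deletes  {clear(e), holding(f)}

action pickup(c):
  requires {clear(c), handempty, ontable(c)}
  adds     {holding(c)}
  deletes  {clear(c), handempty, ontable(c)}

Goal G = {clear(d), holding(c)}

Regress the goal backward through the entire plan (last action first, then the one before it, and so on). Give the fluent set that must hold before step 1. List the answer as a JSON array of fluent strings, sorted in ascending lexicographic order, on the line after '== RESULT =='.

Work backward from the goal:
  through step 3 (pickup(c)): drop {holding(c)}, keep {clear(d)}, require {clear(c), handempty, ontable(c)}
    → {clear(c), clear(d), handempty, ontable(c)}
  through step 2 (stack(f,e)): drop {handempty}, keep {clear(c), clear(d), ontable(c)}, require {clear(e), holding(f)}
    → {clear(c), clear(d), clear(e), holding(f), ontable(c)}
  through step 1 (pickup(f)): drop {holding(f)}, keep {clear(c), clear(d), clear(e), ontable(c)}, require {clear(f), handempty, ontable(f)}
    → {clear(c), clear(d), clear(e), clear(f), handempty, ontable(c), ontable(f)}

== RESULT ==
["clear(c)", "clear(d)", "clear(e)", "clear(f)", "handempty", "ontable(c)", "ontable(f)"]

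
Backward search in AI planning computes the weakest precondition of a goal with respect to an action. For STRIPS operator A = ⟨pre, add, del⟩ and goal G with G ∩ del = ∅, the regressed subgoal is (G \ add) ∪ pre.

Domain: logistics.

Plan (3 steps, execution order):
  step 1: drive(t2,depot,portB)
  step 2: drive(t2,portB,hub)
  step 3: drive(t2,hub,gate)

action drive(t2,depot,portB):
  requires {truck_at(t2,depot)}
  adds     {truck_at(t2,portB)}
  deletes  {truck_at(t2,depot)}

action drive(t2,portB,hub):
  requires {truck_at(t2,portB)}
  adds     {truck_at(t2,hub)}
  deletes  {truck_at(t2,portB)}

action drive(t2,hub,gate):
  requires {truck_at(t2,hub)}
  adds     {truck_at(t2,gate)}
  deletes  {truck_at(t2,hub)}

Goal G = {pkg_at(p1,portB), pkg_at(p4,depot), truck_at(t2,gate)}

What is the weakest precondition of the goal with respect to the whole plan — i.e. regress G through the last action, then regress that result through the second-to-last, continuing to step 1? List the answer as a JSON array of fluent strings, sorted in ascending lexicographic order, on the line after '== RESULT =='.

Regress step by step:
  through step 3 (drive(t2,hub,gate)): drop {truck_at(t2,gate)}, keep {pkg_at(p1,portB), pkg_at(p4,depot)}, require {truck_at(t2,hub)}
    → {pkg_at(p1,portB), pkg_at(p4,depot), truck_at(t2,hub)}
  through step 2 (drive(t2,portB,hub)): drop {truck_at(t2,hub)}, keep {pkg_at(p1,portB), pkg_at(p4,depot)}, require {truck_at(t2,portB)}
    → {pkg_at(p1,portB), pkg_at(p4,depot), truck_at(t2,portB)}
  through step 1 (drive(t2,depot,portB)): drop {truck_at(t2,portB)}, keep {pkg_at(p1,portB), pkg_at(p4,depot)}, require {truck_at(t2,depot)}
    → {pkg_at(p1,portB), pkg_at(p4,depot), truck_at(t2,depot)}

== RESULT ==
["pkg_at(p1,portB)", "pkg_at(p4,depot)", "truck_at(t2,depot)"]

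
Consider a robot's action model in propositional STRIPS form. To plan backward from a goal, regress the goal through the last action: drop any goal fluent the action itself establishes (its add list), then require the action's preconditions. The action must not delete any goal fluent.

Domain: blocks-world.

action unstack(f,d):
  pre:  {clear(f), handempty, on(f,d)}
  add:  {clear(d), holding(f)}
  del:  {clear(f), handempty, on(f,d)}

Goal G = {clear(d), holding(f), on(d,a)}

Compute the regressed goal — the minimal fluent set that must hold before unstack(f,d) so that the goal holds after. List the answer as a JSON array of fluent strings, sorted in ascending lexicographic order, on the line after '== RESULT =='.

Regress:
  G ∩ del = {}  (empty — regression defined)
  G \ add = {clear(d), holding(f), on(d,a)} \ {clear(d), holding(f)} = {on(d,a)}
  ∪ pre   = {on(d,a)} ∪ {clear(f), handempty, on(f,d)}
          = {clear(f), handempty, on(d,a), on(f,d)}

== RESULT ==
["clear(f)", "handempty", "on(d,a)", "on(f,d)"]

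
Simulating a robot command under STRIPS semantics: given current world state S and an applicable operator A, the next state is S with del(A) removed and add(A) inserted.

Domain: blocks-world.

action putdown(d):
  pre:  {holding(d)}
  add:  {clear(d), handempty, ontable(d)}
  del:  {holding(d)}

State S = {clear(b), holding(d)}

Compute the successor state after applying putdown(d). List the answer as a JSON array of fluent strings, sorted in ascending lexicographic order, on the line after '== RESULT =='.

Progress:
  pre ⊆ S: {holding(d)} ⊆ S  — applicable
  S \ del = {clear(b)}
  ∪ add   = {clear(b), clear(d), handempty, ontable(d)}

== RESULT ==
["clear(b)", "clear(d)", "handempty", "ontable(d)"]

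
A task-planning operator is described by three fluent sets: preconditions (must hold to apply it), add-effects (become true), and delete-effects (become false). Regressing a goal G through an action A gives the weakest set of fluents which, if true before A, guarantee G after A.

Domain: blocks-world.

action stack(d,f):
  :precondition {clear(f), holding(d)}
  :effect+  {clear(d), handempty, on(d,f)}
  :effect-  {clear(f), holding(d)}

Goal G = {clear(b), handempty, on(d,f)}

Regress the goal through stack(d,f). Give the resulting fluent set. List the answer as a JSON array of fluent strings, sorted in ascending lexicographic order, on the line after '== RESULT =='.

Regress:
  G ∩ del = {}  (empty — regression defined)
  G \ add = {clear(b), handempty, on(d,f)} \ {clear(d), handempty, on(d,f)} = {clear(b)}
  ∪ pre   = {clear(b)} ∪ {clear(f), holding(d)}
          = {clear(b), clear(f), holding(d)}

== RESULT ==
["clear(b)", "clear(f)", "holding(d)"]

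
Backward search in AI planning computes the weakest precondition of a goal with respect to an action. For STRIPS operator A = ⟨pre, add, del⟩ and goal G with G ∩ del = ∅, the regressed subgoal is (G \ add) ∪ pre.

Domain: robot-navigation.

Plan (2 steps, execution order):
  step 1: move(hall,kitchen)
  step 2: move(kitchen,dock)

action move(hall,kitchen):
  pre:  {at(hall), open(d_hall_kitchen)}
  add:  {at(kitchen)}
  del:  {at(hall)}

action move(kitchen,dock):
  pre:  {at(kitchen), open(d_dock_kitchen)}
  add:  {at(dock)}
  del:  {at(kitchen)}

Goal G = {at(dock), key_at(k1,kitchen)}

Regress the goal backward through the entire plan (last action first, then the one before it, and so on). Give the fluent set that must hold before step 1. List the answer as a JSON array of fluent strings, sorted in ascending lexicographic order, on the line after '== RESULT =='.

Regress step by step:
  through step 2 (move(kitchen,dock)): drop {at(dock)}, keep {key_at(k1,kitchen)}, require {at(kitchen), open(d_dock_kitchen)}
    → {at(kitchen), key_at(k1,kitchen), open(d_dock_kitchen)}
  through step 1 (move(hall,kitchen)): drop {at(kitchen)}, keep {key_at(k1,kitchen), open(d_dock_kitchen)}, require {at(hall), open(d_hall_kitchen)}
    → {at(hall), key_at(k1,kitchen), open(d_dock_kitchen), open(d_hall_kitchen)}

== RESULT ==
["at(hall)", "key_at(k1,kitchen)", "open(d_dock_kitchen)", "open(d_hall_kitchen)"]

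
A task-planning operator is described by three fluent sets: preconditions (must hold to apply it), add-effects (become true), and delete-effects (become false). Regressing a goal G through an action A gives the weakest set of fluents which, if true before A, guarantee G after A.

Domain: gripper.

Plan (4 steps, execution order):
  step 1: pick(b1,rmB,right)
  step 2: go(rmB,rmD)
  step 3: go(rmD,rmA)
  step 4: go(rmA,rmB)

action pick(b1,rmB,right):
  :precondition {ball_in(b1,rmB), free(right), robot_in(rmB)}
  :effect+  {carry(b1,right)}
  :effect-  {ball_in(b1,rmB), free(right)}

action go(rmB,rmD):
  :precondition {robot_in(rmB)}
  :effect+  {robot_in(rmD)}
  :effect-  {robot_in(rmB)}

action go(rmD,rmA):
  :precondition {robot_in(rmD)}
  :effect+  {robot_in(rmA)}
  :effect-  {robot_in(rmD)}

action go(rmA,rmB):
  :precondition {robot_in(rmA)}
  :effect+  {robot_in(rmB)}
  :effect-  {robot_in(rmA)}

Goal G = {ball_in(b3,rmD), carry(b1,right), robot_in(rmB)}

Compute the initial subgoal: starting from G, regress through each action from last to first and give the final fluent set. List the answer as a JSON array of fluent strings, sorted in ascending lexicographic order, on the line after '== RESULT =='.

Work backward from the goal:
  through step 4 (go(rmA,rmB)): drop {robot_in(rmB)}, keep {ball_in(b3,rmD), carry(b1,right)}, require {robot_in(rmA)}
    → {ball_in(b3,rmD), carry(b1,right), robot_in(rmA)}
  through step 3 (go(rmD,rmA)): drop {robot_in(rmA)}, keep {ball_in(b3,rmD), carry(b1,right)}, require {robot_in(rmD)}
    → {ball_in(b3,rmD), carry(b1,right), robot_in(rmD)}
  through step 2 (go(rmB,rmD)): drop {robot_in(rmD)}, keep {ball_in(b3,rmD), carry(b1,right)}, require {robot_in(rmB)}
    → {ball_in(b3,rmD), carry(b1,right), robot_in(rmB)}
  through step 1 (pick(b1,rmB,right)): drop {carry(b1,right)}, keep {ball_in(b3,rmD), robot_in(rmB)}, require {ball_in(b1,rmB), free(right), robot_in(rmB)}
    → {ball_in(b1,rmB), ball_in(b3,rmD), free(right), robot_in(rmB)}

== RESULT ==
["ball_in(b1,rmB)", "ball_in(b3,rmD)", "free(right)", "robot_in(rmB)"]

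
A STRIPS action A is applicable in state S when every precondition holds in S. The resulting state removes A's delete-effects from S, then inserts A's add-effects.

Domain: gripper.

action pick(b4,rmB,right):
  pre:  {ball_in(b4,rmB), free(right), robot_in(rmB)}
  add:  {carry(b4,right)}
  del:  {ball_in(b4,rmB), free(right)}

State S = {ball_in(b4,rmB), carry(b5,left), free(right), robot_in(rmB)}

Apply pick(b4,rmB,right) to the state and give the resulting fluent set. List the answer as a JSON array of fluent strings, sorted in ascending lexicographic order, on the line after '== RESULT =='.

Progress:
  pre ⊆ S: {ball_in(b4,rmB), free(right), robot_in(rmB)} ⊆ S  — applicable
  S \ del = {carry(b5,left), robot_in(rmB)}
  ∪ add   = {carry(b4,right), carry(b5,left), robot_in(rmB)}

== RESULT ==
["carry(b4,right)", "carry(b5,left)", "robot_in(rmB)"]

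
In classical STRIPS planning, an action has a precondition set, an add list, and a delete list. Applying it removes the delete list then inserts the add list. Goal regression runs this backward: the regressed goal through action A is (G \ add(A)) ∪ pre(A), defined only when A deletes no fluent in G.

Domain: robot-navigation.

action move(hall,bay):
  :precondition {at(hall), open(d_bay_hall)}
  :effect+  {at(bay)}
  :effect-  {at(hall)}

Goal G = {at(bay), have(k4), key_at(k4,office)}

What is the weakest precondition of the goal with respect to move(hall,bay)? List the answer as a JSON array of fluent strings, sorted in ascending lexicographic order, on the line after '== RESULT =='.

Regress:
  G ∩ del = {}  (empty — regression defined)
  G \ add = {at(bay), have(k4), key_at(k4,office)} \ {at(bay)} = {have(k4), key_at(k4,office)}
  ∪ pre   = {have(k4), key_at(k4,office)} ∪ {at(hall), open(d_bay_hall)}
          = {at(hall), have(k4), key_at(k4,office), open(d_bay_hall)}

== RESULT ==
["at(hall)", "have(k4)", "key_at(k4,office)", "open(d_bay_hall)"]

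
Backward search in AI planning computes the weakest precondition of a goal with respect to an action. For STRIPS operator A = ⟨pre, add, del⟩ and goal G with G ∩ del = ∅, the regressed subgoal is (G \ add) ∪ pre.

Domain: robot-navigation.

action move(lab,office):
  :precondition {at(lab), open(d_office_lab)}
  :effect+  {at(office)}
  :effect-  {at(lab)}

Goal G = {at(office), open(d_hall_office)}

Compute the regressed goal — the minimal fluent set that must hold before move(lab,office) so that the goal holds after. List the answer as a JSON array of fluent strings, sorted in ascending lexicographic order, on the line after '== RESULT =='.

Regress:
  G ∩ del = {}  (empty — regression defined)
  G \ add = {at(office), open(d_hall_office)} \ {at(office)} = {open(d_hall_office)}
  ∪ pre   = {open(d_hall_office)} ∪ {at(lab), open(d_office_lab)}
          = {at(lab), open(d_hall_office), open(d_office_lab)}

== RESULT ==
["at(lab)", "open(d_hall_office)", "open(d_office_lab)"]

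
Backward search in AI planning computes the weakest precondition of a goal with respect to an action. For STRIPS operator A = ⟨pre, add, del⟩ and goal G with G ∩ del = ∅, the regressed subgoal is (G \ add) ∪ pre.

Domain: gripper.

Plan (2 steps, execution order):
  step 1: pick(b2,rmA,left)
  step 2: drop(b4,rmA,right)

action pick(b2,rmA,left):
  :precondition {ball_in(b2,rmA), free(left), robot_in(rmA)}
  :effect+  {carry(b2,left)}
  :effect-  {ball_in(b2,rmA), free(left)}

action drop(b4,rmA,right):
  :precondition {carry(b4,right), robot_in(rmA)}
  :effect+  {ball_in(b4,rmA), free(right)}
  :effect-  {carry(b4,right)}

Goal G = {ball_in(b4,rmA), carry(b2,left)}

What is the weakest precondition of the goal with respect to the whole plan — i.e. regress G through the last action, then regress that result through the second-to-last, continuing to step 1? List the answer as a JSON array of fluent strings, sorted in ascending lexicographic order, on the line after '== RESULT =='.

Regress step by step:
  through step 2 (drop(b4,rmA,right)): drop {ball_in(b4,rmA)}, keep {carry(b2,left)}, require {carry(b4,right), robot_in(rmA)}
    → {carry(b2,left), carry(b4,right), robot_in(rmA)}
  through step 1 (pick(b2,rmA,left)): drop {carry(b2,left)}, keep {carry(b4,right), robot_in(rmA)}, require {ball_in(b2,rmA), free(left), robot_in(rmA)}
    → {ball_in(b2,rmA), carry(b4,right), free(left), robot_in(rmA)}

== RESULT ==
["ball_in(b2,rmA)", "carry(b4,right)", "free(left)", "robot_in(rmA)"]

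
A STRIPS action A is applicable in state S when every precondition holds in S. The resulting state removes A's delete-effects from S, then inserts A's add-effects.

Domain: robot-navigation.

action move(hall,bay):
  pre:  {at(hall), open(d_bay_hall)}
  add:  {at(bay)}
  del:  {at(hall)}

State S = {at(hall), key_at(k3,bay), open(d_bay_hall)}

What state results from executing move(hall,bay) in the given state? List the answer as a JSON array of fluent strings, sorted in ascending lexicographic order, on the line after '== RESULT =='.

Progress:
  pre ⊆ S: {at(hall), open(d_bay_hall)} ⊆ S  — applicable
  S \ del = {key_at(k3,bay), open(d_bay_hall)}
  ∪ add   = {at(bay), key_at(k3,bay), open(d_bay_hall)}

== RESULT ==
["at(bay)", "key_at(k3,bay)", "open(d_bay_hall)"]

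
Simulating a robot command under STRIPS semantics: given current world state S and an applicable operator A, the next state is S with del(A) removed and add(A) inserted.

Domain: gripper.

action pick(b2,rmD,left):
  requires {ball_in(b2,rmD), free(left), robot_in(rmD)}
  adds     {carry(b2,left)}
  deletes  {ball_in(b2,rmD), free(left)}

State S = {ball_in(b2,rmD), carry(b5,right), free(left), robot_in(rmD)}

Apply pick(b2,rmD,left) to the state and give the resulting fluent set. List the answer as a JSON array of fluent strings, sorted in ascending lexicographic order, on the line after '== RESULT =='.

Compute (S \ del) ∪ add:
  pre ⊆ S: {ball_in(b2,rmD), free(left), robot_in(rmD)} ⊆ S  — applicable
  S \ del = {carry(b5,right), robot_in(rmD)}
  ∪ add   = {carry(b2,left), carry(b5,right), robot_in(rmD)}

== RESULT ==
["carry(b2,left)", "carry(b5,right)", "robot_in(rmD)"]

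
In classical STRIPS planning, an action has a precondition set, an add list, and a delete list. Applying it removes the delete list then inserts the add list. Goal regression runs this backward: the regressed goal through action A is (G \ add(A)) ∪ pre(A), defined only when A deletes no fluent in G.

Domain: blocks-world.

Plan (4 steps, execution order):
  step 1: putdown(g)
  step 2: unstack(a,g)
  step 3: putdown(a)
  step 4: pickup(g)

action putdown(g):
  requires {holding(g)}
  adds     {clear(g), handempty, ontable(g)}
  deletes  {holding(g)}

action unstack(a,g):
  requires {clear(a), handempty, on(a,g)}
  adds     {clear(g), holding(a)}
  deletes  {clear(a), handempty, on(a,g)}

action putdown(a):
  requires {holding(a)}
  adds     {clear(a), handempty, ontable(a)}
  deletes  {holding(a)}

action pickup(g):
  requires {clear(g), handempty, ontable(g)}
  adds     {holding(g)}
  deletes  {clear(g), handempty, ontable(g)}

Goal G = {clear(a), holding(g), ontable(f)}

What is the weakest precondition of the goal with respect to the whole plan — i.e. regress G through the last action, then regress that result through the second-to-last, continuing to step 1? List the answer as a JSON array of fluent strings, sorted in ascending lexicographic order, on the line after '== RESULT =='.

Work backward from the goal:
  through step 4 (pickup(g)): drop {holding(g)}, keep {clear(a), ontable(f)}, require {clear(g), handempty, ontable(g)}
    → {clear(a), clear(g), handempty, ontable(f), ontable(g)}
  through step 3 (putdown(a)): drop {clear(a), handempty}, keep {clear(g), ontable(f), ontable(g)}, require {holding(a)}
    → {clear(g), holding(a), ontable(f), ontable(g)}
  through step 2 (unstack(a,g)): drop {clear(g), holding(a)}, keep {ontable(f), ontable(g)}, require {clear(a), handempty, on(a,g)}
    → {clear(a), handempty, on(a,g), ontable(f), ontable(g)}
  through step 1 (putdown(g)): drop {handempty, ontable(g)}, keep {clear(a), on(a,g), ontable(f)}, require {holding(g)}
    → {clear(a), holding(g), on(a,g), ontable(f)}

== RESULT ==
["clear(a)", "holding(g)", "on(a,g)", "ontable(f)"]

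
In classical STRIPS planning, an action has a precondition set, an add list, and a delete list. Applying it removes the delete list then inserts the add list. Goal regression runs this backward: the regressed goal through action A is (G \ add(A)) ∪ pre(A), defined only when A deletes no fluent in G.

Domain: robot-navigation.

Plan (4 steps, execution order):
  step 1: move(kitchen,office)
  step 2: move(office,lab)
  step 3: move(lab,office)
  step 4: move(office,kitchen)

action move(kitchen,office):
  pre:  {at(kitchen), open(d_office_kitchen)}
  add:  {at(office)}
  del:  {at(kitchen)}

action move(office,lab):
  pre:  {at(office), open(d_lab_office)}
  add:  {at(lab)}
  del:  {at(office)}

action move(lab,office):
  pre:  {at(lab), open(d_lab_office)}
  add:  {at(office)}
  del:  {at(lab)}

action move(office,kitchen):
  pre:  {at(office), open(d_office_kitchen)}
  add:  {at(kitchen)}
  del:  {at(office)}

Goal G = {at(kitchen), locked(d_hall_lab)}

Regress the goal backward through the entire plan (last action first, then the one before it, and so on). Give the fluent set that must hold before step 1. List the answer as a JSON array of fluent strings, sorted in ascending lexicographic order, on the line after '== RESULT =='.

Work backward from the goal:
  through step 4 (move(office,kitchen)): drop {at(kitchen)}, keep {locked(d_hall_lab)}, require {at(office), open(d_office_kitchen)}
    → {at(office), locked(d_hall_lab), open(d_office_kitchen)}
  through step 3 (move(lab,office)): drop {at(office)}, keep {locked(d_hall_lab), open(d_office_kitchen)}, require {at(lab), open(d_lab_office)}
    → {at(lab), locked(d_hall_lab), open(d_lab_office), open(d_office_kitchen)}
  through step 2 (move(office,lab)): drop {at(lab)}, keep {locked(d_hall_lab), open(d_lab_office), open(d_office_kitchen)}, require {at(office), open(d_lab_office)}
    → {at(office), locked(d_hall_lab), open(d_lab_office), open(d_office_kitchen)}
  through step 1 (move(kitchen,office)): drop {at(office)}, keep {locked(d_hall_lab), open(d_lab_office), open(d_office_kitchen)}, require {at(kitchen), open(d_office_kitchen)}
    → {at(kitchen), locked(d_hall_lab), open(d_lab_office), open(d_office_kitchen)}

== RESULT ==
["at(kitchen)", "locked(d_hall_lab)", "open(d_lab_office)", "open(d_office_kitchen)"]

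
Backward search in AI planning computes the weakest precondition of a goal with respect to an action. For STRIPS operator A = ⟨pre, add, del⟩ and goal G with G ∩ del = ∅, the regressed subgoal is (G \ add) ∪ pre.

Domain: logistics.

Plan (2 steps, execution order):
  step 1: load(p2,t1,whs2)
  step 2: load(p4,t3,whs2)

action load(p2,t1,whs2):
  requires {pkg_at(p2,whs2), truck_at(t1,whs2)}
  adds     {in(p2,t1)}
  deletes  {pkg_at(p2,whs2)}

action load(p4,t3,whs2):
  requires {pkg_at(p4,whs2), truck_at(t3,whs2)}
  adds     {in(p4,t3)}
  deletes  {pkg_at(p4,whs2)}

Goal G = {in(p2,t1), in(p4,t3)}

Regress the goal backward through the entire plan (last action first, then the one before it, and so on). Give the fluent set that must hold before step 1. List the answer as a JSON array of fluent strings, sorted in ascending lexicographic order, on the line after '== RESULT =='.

Work backward from the goal:
  through step 2 (load(p4,t3,whs2)): drop {in(p4,t3)}, keep {in(p2,t1)}, require {pkg_at(p4,whs2), truck_at(t3,whs2)}
    → {in(p2,t1), pkg_at(p4,whs2), truck_at(t3,whs2)}
  through step 1 (load(p2,t1,whs2)): drop {in(p2,t1)}, keep {pkg_at(p4,whs2), truck_at(t3,whs2)}, require {pkg_at(p2,whs2), truck_at(t1,whs2)}
    → {pkg_at(p2,whs2), pkg_at(p4,whs2), truck_at(t1,whs2), truck_at(t3,whs2)}

== RESULT ==
["pkg_at(p2,whs2)", "pkg_at(p4,whs2)", "truck_at(t1,whs2)", "truck_at(t3,whs2)"]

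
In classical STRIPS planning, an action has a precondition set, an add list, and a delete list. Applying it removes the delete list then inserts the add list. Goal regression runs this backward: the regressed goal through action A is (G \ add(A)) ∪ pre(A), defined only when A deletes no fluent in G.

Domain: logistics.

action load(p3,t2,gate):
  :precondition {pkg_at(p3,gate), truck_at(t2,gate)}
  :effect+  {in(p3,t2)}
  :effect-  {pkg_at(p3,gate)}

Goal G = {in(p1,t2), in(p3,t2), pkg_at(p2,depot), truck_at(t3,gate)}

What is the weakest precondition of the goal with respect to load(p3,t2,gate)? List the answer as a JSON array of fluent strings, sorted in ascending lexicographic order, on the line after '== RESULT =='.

Compute (G \ add) ∪ pre:
  G ∩ del = {}  (empty — regression defined)
  G \ add = {in(p1,t2), in(p3,t2), pkg_at(p2,depot), truck_at(t3,gate)} \ {in(p3,t2)} = {in(p1,t2), pkg_at(p2,depot), truck_at(t3,gate)}
  ∪ pre   = {in(p1,t2), pkg_at(p2,depot), truck_at(t3,gate)} ∪ {pkg_at(p3,gate), truck_at(t2,gate)}
          = {in(p1,t2), pkg_at(p2,depot), pkg_at(p3,gate), truck_at(t2,gate), truck_at(t3,gate)}

== RESULT ==
["in(p1,t2)", "pkg_at(p2,depot)", "pkg_at(p3,gate)", "truck_at(t2,gate)", "truck_at(t3,gate)"]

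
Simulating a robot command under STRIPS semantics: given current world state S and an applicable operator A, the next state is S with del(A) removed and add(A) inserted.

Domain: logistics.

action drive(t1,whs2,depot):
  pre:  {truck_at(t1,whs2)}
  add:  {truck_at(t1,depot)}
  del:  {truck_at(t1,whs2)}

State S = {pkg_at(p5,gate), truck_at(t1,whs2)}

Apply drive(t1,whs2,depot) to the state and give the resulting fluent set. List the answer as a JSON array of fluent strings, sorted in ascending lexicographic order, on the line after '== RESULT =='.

Progress:
  pre ⊆ S: {truck_at(t1,whs2)} ⊆ S  — applicable
  S \ del = {pkg_at(p5,gate)}
  ∪ add   = {pkg_at(p5,gate), truck_at(t1,depot)}

== RESULT ==
["pkg_at(p5,gate)", "truck_at(t1,depot)"]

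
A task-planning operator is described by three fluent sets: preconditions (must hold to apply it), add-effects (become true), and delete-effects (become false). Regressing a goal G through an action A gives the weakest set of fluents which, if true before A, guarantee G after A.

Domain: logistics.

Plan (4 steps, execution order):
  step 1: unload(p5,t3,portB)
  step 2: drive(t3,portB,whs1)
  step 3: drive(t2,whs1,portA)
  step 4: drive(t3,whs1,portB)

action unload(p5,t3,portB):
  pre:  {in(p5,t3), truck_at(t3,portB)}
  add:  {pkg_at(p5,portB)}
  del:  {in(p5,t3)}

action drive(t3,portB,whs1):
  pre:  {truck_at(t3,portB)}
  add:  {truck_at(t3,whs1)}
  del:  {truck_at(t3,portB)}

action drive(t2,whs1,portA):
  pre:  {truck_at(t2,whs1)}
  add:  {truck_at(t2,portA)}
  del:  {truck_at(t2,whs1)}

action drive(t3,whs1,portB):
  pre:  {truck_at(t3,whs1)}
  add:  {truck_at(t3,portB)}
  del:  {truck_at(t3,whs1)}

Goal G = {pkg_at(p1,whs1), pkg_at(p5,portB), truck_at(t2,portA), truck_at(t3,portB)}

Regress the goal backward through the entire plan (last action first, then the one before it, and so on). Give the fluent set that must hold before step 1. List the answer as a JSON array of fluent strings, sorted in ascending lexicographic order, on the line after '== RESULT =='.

Regress step by step:
  through step 4 (drive(t3,whs1,portB)): drop {truck_at(t3,portB)}, keep {pkg_at(p1,whs1), pkg_at(p5,portB), truck_at(t2,portA)}, require {truck_at(t3,whs1)}
    → {pkg_at(p1,whs1), pkg_at(p5,portB), truck_at(t2,portA), truck_at(t3,whs1)}
  through step 3 (drive(t2,whs1,portA)): drop {truck_at(t2,portA)}, keep {pkg_at(p1,whs1), pkg_at(p5,portB), truck_at(t3,whs1)}, require {truck_at(t2,whs1)}
    → {pkg_at(p1,whs1), pkg_at(p5,portB), truck_at(t2,whs1), truck_at(t3,whs1)}
  through step 2 (drive(t3,portB,whs1)): drop {truck_at(t3,whs1)}, keep {pkg_at(p1,whs1), pkg_at(p5,portB), truck_at(t2,whs1)}, require {truck_at(t3,portB)}
    → {pkg_at(p1,whs1), pkg_at(p5,portB), truck_at(t2,whs1), truck_at(t3,portB)}
  through step 1 (unload(p5,t3,portB)): drop {pkg_at(p5,portB)}, keep {pkg_at(p1,whs1), truck_at(t2,whs1), truck_at(t3,portB)}, require {in(p5,t3), truck_at(t3,portB)}
    → {in(p5,t3), pkg_at(p1,whs1), truck_at(t2,whs1), truck_at(t3,portB)}

== RESULT ==
["in(p5,t3)", "pkg_at(p1,whs1)", "truck_at(t2,whs1)", "truck_at(t3,portB)"]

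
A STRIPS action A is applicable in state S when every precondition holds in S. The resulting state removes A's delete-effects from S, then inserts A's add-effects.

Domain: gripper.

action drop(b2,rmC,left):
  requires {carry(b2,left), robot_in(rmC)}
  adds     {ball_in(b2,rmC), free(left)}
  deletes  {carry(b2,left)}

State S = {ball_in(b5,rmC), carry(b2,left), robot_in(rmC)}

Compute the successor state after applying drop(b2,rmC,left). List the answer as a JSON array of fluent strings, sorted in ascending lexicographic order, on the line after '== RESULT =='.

Compute (S \ del) ∪ add:
  pre ⊆ S: {carry(b2,left), robot_in(rmC)} ⊆ S  — applicable
  S \ del = {ball_in(b5,rmC), robot_in(rmC)}
  ∪ add   = {ball_in(b2,rmC), ball_in(b5,rmC), free(left), robot_in(rmC)}

== RESULT ==
["ball_in(b2,rmC)", "ball_in(b5,rmC)", "free(left)", "robot_in(rmC)"]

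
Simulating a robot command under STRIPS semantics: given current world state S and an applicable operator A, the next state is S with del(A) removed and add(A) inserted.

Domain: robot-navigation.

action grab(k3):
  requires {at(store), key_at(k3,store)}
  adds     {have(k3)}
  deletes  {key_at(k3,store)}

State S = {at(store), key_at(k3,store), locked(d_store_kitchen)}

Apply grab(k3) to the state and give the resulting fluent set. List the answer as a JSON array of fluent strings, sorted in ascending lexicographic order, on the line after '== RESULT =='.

Compute (S \ del) ∪ add:
  pre ⊆ S: {at(store), key_at(k3,store)} ⊆ S  — applicable
  S \ del = {at(store), locked(d_store_kitchen)}
  ∪ add   = {at(store), have(k3), locked(d_store_kitchen)}

== RESULT ==
["at(store)", "have(k3)", "locked(d_store_kitchen)"]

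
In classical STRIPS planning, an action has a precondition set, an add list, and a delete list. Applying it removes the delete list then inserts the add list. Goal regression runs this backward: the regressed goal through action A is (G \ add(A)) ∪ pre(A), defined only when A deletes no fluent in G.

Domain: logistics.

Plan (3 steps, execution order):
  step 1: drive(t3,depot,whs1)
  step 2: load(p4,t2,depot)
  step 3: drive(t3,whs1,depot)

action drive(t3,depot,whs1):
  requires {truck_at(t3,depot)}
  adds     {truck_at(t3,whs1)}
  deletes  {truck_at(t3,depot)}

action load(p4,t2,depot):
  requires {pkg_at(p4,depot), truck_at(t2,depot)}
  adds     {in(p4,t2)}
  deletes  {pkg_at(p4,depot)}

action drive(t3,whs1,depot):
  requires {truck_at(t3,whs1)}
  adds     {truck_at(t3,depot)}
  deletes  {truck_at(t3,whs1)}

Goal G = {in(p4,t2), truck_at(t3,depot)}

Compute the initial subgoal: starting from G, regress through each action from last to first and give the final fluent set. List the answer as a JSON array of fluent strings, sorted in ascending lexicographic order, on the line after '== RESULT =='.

Work backward from the goal:
  through step 3 (drive(t3,whs1,depot)): drop {truck_at(t3,depot)}, keep {in(p4,t2)}, require {truck_at(t3,whs1)}
    → {in(p4,t2), truck_at(t3,whs1)}
  through step 2 (load(p4,t2,depot)): drop {in(p4,t2)}, keep {truck_at(t3,whs1)}, require {pkg_at(p4,depot), truck_at(t2,depot)}
    → {pkg_at(p4,depot), truck_at(t2,depot), truck_at(t3,whs1)}
  through step 1 (drive(t3,depot,whs1)): drop {truck_at(t3,whs1)}, keep {pkg_at(p4,depot), truck_at(t2,depot)}, require {truck_at(t3,depot)}
    → {pkg_at(p4,depot), truck_at(t2,depot), truck_at(t3,depot)}

== RESULT ==
["pkg_at(p4,depot)", "truck_at(t2,depot)", "truck_at(t3,depot)"]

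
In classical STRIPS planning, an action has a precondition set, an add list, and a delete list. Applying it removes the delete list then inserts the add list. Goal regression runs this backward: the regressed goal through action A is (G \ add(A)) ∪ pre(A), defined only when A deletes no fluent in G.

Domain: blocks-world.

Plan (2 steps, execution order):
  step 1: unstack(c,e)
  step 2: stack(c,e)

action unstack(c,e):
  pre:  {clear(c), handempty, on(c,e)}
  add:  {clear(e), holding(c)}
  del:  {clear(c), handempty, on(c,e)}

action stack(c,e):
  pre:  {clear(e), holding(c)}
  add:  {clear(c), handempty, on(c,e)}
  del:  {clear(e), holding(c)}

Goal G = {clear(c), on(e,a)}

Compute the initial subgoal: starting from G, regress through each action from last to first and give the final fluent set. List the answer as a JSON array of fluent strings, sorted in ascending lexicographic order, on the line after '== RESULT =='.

Regress step by step:
  through step 2 (stack(c,e)): drop {clear(c)}, keep {on(e,a)}, require {clear(e), holding(c)}
    → {clear(e), holding(c), on(e,a)}
  through step 1 (unstack(c,e)): drop {clear(e), holding(c)}, keep {on(e,a)}, require {clear(c), handempty, on(c,e)}
    → {clear(c), handempty, on(c,e), on(e,a)}

== RESULT ==
["clear(c)", "handempty", "on(c,e)", "on(e,a)"]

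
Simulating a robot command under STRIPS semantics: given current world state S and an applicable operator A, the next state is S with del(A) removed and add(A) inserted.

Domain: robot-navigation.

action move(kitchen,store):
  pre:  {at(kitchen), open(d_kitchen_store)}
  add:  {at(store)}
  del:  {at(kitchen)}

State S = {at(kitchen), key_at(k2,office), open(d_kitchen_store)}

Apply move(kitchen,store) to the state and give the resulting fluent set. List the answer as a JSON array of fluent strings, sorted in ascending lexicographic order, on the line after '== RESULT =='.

Progress:
  pre ⊆ S: {at(kitchen), open(d_kitchen_store)} ⊆ S  — applicable
  S \ del = {key_at(k2,office), open(d_kitchen_store)}
  ∪ add   = {at(store), key_at(k2,office), open(d_kitchen_store)}

== RESULT ==
["at(store)", "key_at(k2,office)", "open(d_kitchen_store)"]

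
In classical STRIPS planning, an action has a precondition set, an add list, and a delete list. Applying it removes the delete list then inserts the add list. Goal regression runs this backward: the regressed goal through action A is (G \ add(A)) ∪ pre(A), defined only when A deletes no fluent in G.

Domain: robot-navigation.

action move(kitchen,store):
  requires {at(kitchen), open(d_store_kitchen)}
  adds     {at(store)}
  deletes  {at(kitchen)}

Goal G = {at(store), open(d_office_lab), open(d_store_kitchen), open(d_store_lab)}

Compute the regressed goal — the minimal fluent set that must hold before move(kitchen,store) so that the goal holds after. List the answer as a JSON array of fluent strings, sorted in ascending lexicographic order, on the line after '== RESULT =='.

Compute (G \ add) ∪ pre:
  G ∩ del = {}  (empty — regression defined)
  G \ add = {at(store), open(d_office_lab), open(d_store_kitchen), open(d_store_lab)} \ {at(store)} = {open(d_office_lab), open(d_store_kitchen), open(d_store_lab)}
  ∪ pre   = {open(d_office_lab), open(d_store_kitchen), open(d_store_lab)} ∪ {at(kitchen), open(d_store_kitchen)}
          = {at(kitchen), open(d_office_lab), open(d_store_kitchen), open(d_store_lab)}

== RESULT ==
["at(kitchen)", "open(d_office_lab)", "open(d_store_kitchen)", "open(d_store_lab)"]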